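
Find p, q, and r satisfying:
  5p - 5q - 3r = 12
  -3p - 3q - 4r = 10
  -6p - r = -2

p = 1, q = 1, r = -4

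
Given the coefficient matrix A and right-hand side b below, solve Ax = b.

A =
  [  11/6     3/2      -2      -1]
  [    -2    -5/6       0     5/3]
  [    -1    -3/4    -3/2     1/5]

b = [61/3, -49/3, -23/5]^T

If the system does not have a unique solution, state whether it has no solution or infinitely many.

Row-reduce:
R1 ← R1 / (11/6).
R2 ← R2 + 2·R1.
R3 ← R3 + 1·R1.
R2 ← R2 / (53/66).
R1 ← R1 − 9/11·R2.
R3 ← R3 − 3/44·R2.
R3 ← R3 / (-255/106).
R1 ← R1 − 60/53·R3.
R2 ← R2 + 144/53·R3.
Rank is 3 with 4 unknowns, leaving x_4 free.

infinitely many solutions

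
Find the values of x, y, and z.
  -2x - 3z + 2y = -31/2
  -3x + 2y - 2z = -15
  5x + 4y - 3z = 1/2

Row-reduce the augmented matrix:
R1 ← R1 / (-2).
R2 ← R2 + 3·R1.
R3 ← R3 − 5·R1.
R2 ← R2 / (-1).
R1 ← R1 + 1·R2.
R3 ← R3 − 9·R2.
R3 ← R3 / (12).
R1 ← R1 + 1·R3.
R2 ← R2 + 5/2·R3.
Reading off the reduced rows gives x = 5/2, y = -3/4, z = 3.

x = 5/2, y = -3/4, z = 3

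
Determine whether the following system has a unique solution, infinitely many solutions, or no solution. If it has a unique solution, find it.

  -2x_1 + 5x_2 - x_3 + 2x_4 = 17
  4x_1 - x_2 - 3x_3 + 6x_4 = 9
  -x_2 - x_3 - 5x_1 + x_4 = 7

Row-reduce:
R1 ← R1 / (-2).
R2 ← R2 − 4·R1.
R3 ← R3 + 5·R1.
R2 ← R2 / (9).
R1 ← R1 + 5/2·R2.
R3 ← R3 + 27/2·R2.
R3 ← R3 / (-6).
R1 ← R1 + 8/9·R3.
R2 ← R2 + 5/9·R3.
Rank is 3 with 4 unknowns, leaving x_4 free.

infinitely many solutions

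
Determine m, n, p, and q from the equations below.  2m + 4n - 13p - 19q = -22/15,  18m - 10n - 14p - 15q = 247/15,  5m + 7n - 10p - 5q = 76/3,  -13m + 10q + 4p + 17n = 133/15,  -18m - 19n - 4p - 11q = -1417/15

m = 13/5, n = 2, p = -1/3, q = 1

Row-reduce the augmented matrix:
R1 ← R1 / (2).
R2 ← R2 − 18·R1.
R3 ← R3 − 5·R1.
R4 ← R4 + 13·R1.
R5 ← R5 + 18·R1.
R2 ← R2 / (-46).
R1 ← R1 − 2·R2.
R3 ← R3 + 3·R2.
R4 ← R4 − 43·R2.
R5 ← R5 − 17·R2.
R3 ← R3 / (363/23).
R1 ← R1 + 93/46·R3.
R2 ← R2 + 103/46·R3.
R4 ← R4 − 363/23·R3.
R5 ← R5 + 3815/46·R3.
Swap R4 and R5.
R4 ← R4 / (66095/1452).
R1 ← R1 − 689/484·R4.
R2 ← R2 − 1735/1452·R4.
R3 ← R3 − 1487/726·R4.
R5 reduces to 0 = 0, so the extra equation is consistent.
Reading off the reduced rows gives m = 13/5, n = 2, p = -1/3, q = 1.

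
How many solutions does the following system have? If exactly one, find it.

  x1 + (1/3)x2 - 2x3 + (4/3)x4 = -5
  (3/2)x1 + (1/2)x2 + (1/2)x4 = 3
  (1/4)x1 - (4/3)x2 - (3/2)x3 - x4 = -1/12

infinitely many solutions

Row-reduce:
R2 ← R2 − 3/2·R1.
R3 ← R3 − 1/4·R1.
Swap R2 and R3.
R2 ← R2 / (-17/12).
R1 ← R1 − 1/3·R2.
R3 ← R3 / (3).
R1 ← R1 + 38/17·R3.
R2 ← R2 − 12/17·R3.
Rank is 3 with 4 unknowns, leaving x4 free.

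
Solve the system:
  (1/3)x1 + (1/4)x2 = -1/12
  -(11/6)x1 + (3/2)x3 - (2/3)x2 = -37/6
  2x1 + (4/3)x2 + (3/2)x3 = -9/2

Row-reduce the augmented matrix:
R1 ← R1 / (1/3).
R2 ← R2 + 11/6·R1.
R3 ← R3 − 2·R1.
R2 ← R2 / (17/24).
R1 ← R1 − 3/4·R2.
R3 ← R3 + 1/6·R2.
R3 ← R3 / (63/34).
R1 ← R1 + 27/17·R3.
R2 ← R2 − 36/17·R3.
Reading off the reduced rows gives x1 = 2, x2 = -3, x3 = -3.

x1 = 2, x2 = -3, x3 = -3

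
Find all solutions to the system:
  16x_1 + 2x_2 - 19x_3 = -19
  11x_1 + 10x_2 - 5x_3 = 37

infinitely many solutions

Row-reduce:
R1 ← R1 / (16).
R2 ← R2 − 11·R1.
R2 ← R2 / (69/8).
R1 ← R1 − 1/8·R2.
Rank is 2 with 3 unknowns, leaving x_3 free.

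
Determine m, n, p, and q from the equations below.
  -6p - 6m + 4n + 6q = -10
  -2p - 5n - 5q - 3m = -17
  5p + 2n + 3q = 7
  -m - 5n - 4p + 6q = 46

Row-reduce the augmented matrix:
R1 ← R1 / (-6).
R2 ← R2 + 3·R1.
R4 ← R4 + 1·R1.
R2 ← R2 / (-7).
R1 ← R1 + 2/3·R2.
R3 ← R3 − 2·R2.
R4 ← R4 + 17/3·R2.
R3 ← R3 / (37/7).
R1 ← R1 − 19/21·R3.
R2 ← R2 + 1/7·R3.
R4 ← R4 + 80/21·R3.
R4 ← R4 / (1331/111).
R1 ← R1 + 40/111·R4.
R2 ← R2 − 43/37·R4.
R3 ← R3 − 5/37·R4.
Reading off the reduced rows gives m = 4, n = -4, p = 0, q = 5.

m = 4, n = -4, p = 0, q = 5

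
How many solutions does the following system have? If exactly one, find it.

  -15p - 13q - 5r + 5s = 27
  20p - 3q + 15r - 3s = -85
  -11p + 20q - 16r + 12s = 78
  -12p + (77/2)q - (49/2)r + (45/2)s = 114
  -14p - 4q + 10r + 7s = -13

no solution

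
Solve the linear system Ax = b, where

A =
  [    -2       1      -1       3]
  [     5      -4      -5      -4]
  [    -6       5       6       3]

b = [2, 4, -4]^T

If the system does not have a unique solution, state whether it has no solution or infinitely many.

Row-reduce:
R1 ← R1 / (-2).
R2 ← R2 − 5·R1.
R3 ← R3 + 6·R1.
R2 ← R2 / (-3/2).
R1 ← R1 + 1/2·R2.
R3 ← R3 − 2·R2.
R3 ← R3 / (-1).
R1 ← R1 − 3·R3.
R2 ← R2 − 5·R3.
Rank is 3 with 4 unknowns, leaving x_4 free.

infinitely many solutions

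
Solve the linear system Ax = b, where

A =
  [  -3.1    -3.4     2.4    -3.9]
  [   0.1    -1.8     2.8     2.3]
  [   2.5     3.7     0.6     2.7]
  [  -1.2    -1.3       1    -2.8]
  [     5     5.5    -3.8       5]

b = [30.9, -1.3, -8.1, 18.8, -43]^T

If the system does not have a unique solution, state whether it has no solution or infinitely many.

x_1 = -2, x_2 = 2, x_3 = 5, x_4 = -5

Row-reduce the augmented matrix:
R1 ← R1 / (-31/10).
R2 ← R2 − 1/10·R1.
R3 ← R3 − 5/2·R1.
R4 ← R4 + 6/5·R1.
R5 ← R5 − 5·R1.
R2 ← R2 / (-296/155).
R1 ← R1 − 34/31·R2.
R3 ← R3 − 297/310·R2.
R4 ← R4 − 1/62·R2.
R5 ← R5 − 1/62·R2.
R3 ← R3 / (5889/1480).
R1 ← R1 − 65/74·R3.
R2 ← R2 + 223/148·R3.
R4 ← R4 − 141/1480·R3.
R5 ← R5 − 141/1480·R3.
R4 ← R4 / (-972/755).
R1 ← R1 − 357/151·R4.
R2 ← R2 + 135/151·R4.
R3 ← R3 − 49/302·R4.
R5 ← R5 + 972/755·R4.
R5 reduces to 0 = 0, so the extra equation is consistent.
Reading off the reduced rows gives x_1 = -2, x_2 = 2, x_3 = 5, x_4 = -5.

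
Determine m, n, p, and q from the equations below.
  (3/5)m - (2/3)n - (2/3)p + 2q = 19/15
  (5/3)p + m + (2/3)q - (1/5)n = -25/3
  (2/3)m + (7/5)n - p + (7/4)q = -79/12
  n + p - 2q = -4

m = 1, n = -5, p = -5, q = -3

Row-reduce the augmented matrix:
R1 ← R1 / (3/5).
R2 ← R2 − 1·R1.
R3 ← R3 − 2/3·R1.
R2 ← R2 / (41/45).
R1 ← R1 + 10/9·R2.
R3 ← R3 − 289/135·R2.
R4 ← R4 − 1·R2.
R3 ← R3 / (-2504/369).
R1 ← R1 − 280/123·R3.
R2 ← R2 − 125/41·R3.
R4 ← R4 + 84/41·R3.
R4 ← R4 / (-2059/2504).
R1 ← R1 − 2535/1252·R4.
R2 ← R2 + 3245/10016·R4.
R3 ← R3 + 8551/10016·R4.
Reading off the reduced rows gives m = 1, n = -5, p = -5, q = -3.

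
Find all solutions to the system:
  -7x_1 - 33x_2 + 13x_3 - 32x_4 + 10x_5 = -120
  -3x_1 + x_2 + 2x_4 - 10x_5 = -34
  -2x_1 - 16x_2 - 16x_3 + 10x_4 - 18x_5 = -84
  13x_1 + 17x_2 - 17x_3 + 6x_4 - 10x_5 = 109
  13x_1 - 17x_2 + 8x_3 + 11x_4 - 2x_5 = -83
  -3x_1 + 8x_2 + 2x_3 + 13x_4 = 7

Row-reduce:
R1 ← R1 / (-7).
R2 ← R2 + 3·R1.
R3 ← R3 + 2·R1.
R4 ← R4 − 13·R1.
R5 ← R5 − 13·R1.
R6 ← R6 + 3·R1.
R2 ← R2 / (106/7).
R1 ← R1 − 33/7·R2.
R3 ← R3 + 46/7·R2.
R4 ← R4 + 310/7·R2.
R5 ← R5 + 548/7·R2.
R6 ← R6 − 155/7·R2.
R3 ← R3 / (-1173/53).
R1 ← R1 + 13/106·R3.
R2 ← R2 + 39/106·R3.
R4 ← R4 + 485/53·R3.
R5 ← R5 − 177/53·R3.
R6 ← R6 − 485/106·R3.
R4 ← R4 / (-21356/1173).
R1 ← R1 + 545/1173·R4.
R2 ← R2 − 237/391·R4.
R3 ← R3 + 1376/1173·R4.
R5 ← R5 − 14361/391·R4.
R6 ← R6 − 10678/1173·R4.
R5 ← R5 / (-1129617/10678).
R1 ← R1 − 39837/10678·R5.
R2 ← R2 + 13099/10678·R5.
R3 ← R3 − 14102/5339·R5.
R4 ← R4 − 12915/10678·R5.
Row 6 reduces to 0 = 3/2, a contradiction. The system is inconsistent.

no solution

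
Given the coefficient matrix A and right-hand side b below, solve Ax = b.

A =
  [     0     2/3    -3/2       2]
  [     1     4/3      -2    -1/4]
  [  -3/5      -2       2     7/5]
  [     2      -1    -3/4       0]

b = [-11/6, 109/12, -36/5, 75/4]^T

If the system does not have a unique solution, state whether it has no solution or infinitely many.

Row-reduce the augmented matrix:
Swap R1 and R2.
R3 ← R3 + 3/5·R1.
R4 ← R4 − 2·R1.
R2 ← R2 / (2/3).
R1 ← R1 − 4/3·R2.
R3 ← R3 + 6/5·R2.
R4 ← R4 + 11/3·R2.
R3 ← R3 / (-19/10).
R1 ← R1 − 1·R3.
R2 ← R2 + 9/4·R3.
R4 ← R4 + 5·R3.
R4 ← R4 / (-24/19).
R1 ← R1 + 129/76·R4.
R2 ← R2 + 417/152·R4.
R3 ← R3 + 97/38·R4.
Reading off the reduced rows gives x_1 = 5, x_2 = -5, x_3 = -5, x_4 = -3.

x_1 = 5, x_2 = -5, x_3 = -5, x_4 = -3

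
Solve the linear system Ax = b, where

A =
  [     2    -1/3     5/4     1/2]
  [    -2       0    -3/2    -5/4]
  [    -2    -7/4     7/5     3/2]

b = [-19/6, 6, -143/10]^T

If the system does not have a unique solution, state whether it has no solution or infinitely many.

Row-reduce:
R1 ← R1 / (2).
R2 ← R2 + 2·R1.
R3 ← R3 + 2·R1.
R2 ← R2 / (-1/3).
R1 ← R1 + 1/6·R2.
R3 ← R3 + 25/12·R2.
R3 ← R3 / (337/80).
R1 ← R1 − 3/4·R3.
R2 ← R2 − 3/4·R3.
Rank is 3 with 4 unknowns, leaving x_4 free.

infinitely many solutions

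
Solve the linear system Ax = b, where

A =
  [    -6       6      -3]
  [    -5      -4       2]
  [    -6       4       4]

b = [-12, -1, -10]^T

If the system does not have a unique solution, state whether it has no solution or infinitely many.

Row-reduce the augmented matrix:
R1 ← R1 / (-6).
R2 ← R2 + 5·R1.
R3 ← R3 + 6·R1.
R2 ← R2 / (-9).
R1 ← R1 + 1·R2.
R3 ← R3 + 2·R2.
R3 ← R3 / (6).
R2 ← R2 + 1/2·R3.
Reading off the reduced rows gives x_1 = 1, x_2 = -1, x_3 = 0.

x_1 = 1, x_2 = -1, x_3 = 0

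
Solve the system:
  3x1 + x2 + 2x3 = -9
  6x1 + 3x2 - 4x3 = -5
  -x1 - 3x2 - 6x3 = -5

Row-reduce the augmented matrix:
R1 ← R1 / (3).
R2 ← R2 − 6·R1.
R3 ← R3 + 1·R1.
R1 ← R1 − 1/3·R2.
R3 ← R3 + 8/3·R2.
R3 ← R3 / (-80/3).
R1 ← R1 − 10/3·R3.
R2 ← R2 + 8·R3.
Reading off the reduced rows gives x1 = -4, x2 = 5, x3 = -1.

x1 = -4, x2 = 5, x3 = -1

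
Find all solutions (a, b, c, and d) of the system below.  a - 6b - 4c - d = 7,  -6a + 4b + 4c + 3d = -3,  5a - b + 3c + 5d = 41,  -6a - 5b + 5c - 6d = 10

a = 2, b = -4, c = 4, d = 3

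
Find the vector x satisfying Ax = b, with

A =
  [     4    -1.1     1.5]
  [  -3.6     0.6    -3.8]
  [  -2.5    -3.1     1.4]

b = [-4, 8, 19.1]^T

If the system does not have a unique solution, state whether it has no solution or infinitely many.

Row-reduce the augmented matrix:
R1 ← R1 / (4).
R2 ← R2 + 18/5·R1.
R3 ← R3 + 5/2·R1.
R2 ← R2 / (-39/100).
R1 ← R1 + 11/40·R2.
R3 ← R3 + 303/80·R2.
R3 ← R3 / (3397/130).
R1 ← R1 − 82/39·R3.
R2 ← R2 − 245/39·R3.
Reading off the reduced rows gives x_1 = -2, x_2 = -5, x_3 = -1.

x_1 = -2, x_2 = -5, x_3 = -1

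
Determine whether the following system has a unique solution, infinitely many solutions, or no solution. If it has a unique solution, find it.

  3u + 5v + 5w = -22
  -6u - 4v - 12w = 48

Row-reduce:
R1 ← R1 / (3).
R2 ← R2 + 6·R1.
R2 ← R2 / (6).
R1 ← R1 − 5/3·R2.
Rank is 2 with 3 unknowns, leaving w free.

infinitely many solutions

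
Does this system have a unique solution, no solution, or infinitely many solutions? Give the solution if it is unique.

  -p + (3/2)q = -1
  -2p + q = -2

p = 1, q = 0

Row-reduce the augmented matrix:
R1 ← R1 / (-1).
R2 ← R2 + 2·R1.
R2 ← R2 / (-2).
R1 ← R1 + 3/2·R2.
Reading off the reduced rows gives p = 1, q = 0.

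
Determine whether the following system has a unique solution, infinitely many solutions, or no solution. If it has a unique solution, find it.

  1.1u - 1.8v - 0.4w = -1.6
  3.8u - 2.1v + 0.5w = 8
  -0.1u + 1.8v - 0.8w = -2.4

Row-reduce the augmented matrix:
R1 ← R1 / (11/10).
R2 ← R2 − 19/5·R1.
R3 ← R3 + 1/10·R1.
R2 ← R2 / (453/110).
R1 ← R1 + 18/11·R2.
R3 ← R3 − 18/11·R2.
R3 ← R3 / (-1196/755).
R1 ← R1 − 58/151·R3.
R2 ← R2 − 69/151·R3.
Reading off the reduced rows gives u = 2, v = 1, w = 5.

u = 2, v = 1, w = 5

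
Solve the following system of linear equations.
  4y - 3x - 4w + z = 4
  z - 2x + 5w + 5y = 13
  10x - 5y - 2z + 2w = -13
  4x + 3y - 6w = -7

no solution

Row-reduce:
R1 ← R1 / (-3).
R2 ← R2 + 2·R1.
R3 ← R3 − 10·R1.
R4 ← R4 − 4·R1.
R2 ← R2 / (7/3).
R1 ← R1 + 4/3·R2.
R3 ← R3 − 25/3·R2.
R4 ← R4 − 25/3·R2.
R3 ← R3 / (1/7).
R1 ← R1 + 1/7·R3.
R2 ← R2 − 1/7·R3.
R4 ← R4 − 1/7·R3.
Row 4 reduces to 0 = -2, a contradiction. The system is inconsistent.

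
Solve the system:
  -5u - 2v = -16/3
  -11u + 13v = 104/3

Row-reduce the augmented matrix:
R1 ← R1 / (-5).
R2 ← R2 + 11·R1.
R2 ← R2 / (87/5).
R1 ← R1 − 2/5·R2.
Reading off the reduced rows gives u = 0, v = 8/3.

u = 0, v = 8/3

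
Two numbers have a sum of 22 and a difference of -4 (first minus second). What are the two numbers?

Let x = first number, y = second number.
  x + y = 22
  x - y = -4
From equation 1: x = 22 − y.
Substitute into equation 2 and solve: y = 13.
Then x = 9.

first number: 9, second number: 13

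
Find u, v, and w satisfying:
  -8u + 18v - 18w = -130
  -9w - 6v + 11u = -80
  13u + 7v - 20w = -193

u = -4, v = -3, w = 6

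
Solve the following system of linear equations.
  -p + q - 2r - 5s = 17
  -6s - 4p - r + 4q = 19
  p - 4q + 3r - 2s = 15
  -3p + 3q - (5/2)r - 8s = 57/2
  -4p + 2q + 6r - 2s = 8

Row-reduce:
R1 ← R1 / (-1).
R2 ← R2 + 4·R1.
R3 ← R3 − 1·R1.
R4 ← R4 + 3·R1.
R5 ← R5 + 4·R1.
Swap R2 and R3.
R2 ← R2 / (-3).
R1 ← R1 + 1·R2.
R5 ← R5 + 2·R2.
R3 ← R3 / (7).
R1 ← R1 − 5/3·R3.
R2 ← R2 + 1/3·R3.
R4 ← R4 − 7/2·R3.
R5 ← R5 − 40/3·R3.
Swap R4 and R5.
R4 ← R4 / (-4).
R1 ← R1 − 4·R4.
R2 ← R2 − 3·R4.
R3 ← R3 − 2·R4.
Row 5 reduces to 0 = 2, a contradiction. The system is inconsistent.

no solution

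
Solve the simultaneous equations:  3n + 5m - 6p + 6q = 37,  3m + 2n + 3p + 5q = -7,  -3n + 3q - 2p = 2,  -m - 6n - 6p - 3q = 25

Row-reduce the augmented matrix:
R1 ← R1 / (5).
R2 ← R2 − 3·R1.
R4 ← R4 + 1·R1.
R2 ← R2 / (1/5).
R1 ← R1 − 3/5·R2.
R3 ← R3 + 3·R2.
R4 ← R4 + 27/5·R2.
R3 ← R3 / (97).
R1 ← R1 + 21·R3.
R2 ← R2 − 33·R3.
R4 ← R4 − 171·R3.
R4 ← R4 / (-612/97).
R1 ← R1 − 213/97·R4.
R2 ← R2 + 113/97·R4.
R3 ← R3 − 24/97·R4.
Reading off the reduced rows gives m = 5, n = 0, p = -4, q = -2.

m = 5, n = 0, p = -4, q = -2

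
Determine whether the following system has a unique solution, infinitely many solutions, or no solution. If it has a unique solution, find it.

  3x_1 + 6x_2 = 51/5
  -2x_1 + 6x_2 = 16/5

Row-reduce the augmented matrix:
R1 ← R1 / (3).
R2 ← R2 + 2·R1.
R2 ← R2 / (10).
R1 ← R1 − 2·R2.
Reading off the reduced rows gives x_1 = 7/5, x_2 = 1.

x_1 = 7/5, x_2 = 1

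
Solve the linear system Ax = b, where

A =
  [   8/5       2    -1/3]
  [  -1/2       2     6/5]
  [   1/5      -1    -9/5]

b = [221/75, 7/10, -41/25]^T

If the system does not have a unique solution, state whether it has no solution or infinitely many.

x_1 = 9/5, x_2 = 1/5, x_3 = 1

Row-reduce the augmented matrix:
R1 ← R1 / (8/5).
R2 ← R2 + 1/2·R1.
R3 ← R3 − 1/5·R1.
R2 ← R2 / (21/8).
R1 ← R1 − 5/4·R2.
R3 ← R3 + 5/4·R2.
R3 ← R3 / (-779/630).
R1 ← R1 + 46/63·R3.
R2 ← R2 − 263/630·R3.
Reading off the reduced rows gives x_1 = 9/5, x_2 = 1/5, x_3 = 1.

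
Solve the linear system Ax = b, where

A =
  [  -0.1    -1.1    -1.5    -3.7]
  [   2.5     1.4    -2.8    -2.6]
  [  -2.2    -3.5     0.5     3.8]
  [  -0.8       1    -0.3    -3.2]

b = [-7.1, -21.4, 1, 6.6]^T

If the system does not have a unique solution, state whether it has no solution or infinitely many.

x_1 = -4, x_2 = 2, x_3 = 6, x_4 = -1

Row-reduce the augmented matrix:
R1 ← R1 / (-1/10).
R2 ← R2 − 5/2·R1.
R3 ← R3 + 11/5·R1.
R4 ← R4 + 4/5·R1.
R2 ← R2 / (-261/10).
R1 ← R1 − 11·R2.
R3 ← R3 − 207/10·R2.
R4 ← R4 − 49/5·R2.
R3 ← R3 / (223/145).
R1 ← R1 + 518/261·R3.
R2 ← R2 − 403/261·R3.
R4 ← R4 + 8957/2610·R3.
R4 ← R4 / (167333/13380).
R1 ← R1 − 6379/669·R4.
R2 ← R2 + 8257/1338·R4.
R3 ← R3 − 2835/446·R4.
Reading off the reduced rows gives x_1 = -4, x_2 = 2, x_3 = 6, x_4 = -1.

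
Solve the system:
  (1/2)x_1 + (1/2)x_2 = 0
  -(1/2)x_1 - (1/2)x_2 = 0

infinitely many solutions

Row-reduce:
R1 ← R1 / (1/2).
R2 ← R2 + 1/2·R1.
Rank is 1 with 2 unknowns, leaving x_2 free.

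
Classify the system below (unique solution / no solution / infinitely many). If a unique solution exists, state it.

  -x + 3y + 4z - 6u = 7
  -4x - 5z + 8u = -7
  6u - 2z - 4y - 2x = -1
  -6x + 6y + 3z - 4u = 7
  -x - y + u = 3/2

Row-reduce the augmented matrix:
R1 ← R1 / (-1).
R2 ← R2 + 4·R1.
R3 ← R3 + 2·R1.
R4 ← R4 + 6·R1.
R5 ← R5 + 1·R1.
R2 ← R2 / (-12).
R1 ← R1 + 3·R2.
R3 ← R3 + 10·R2.
R4 ← R4 + 12·R2.
R5 ← R5 + 4·R2.
R3 ← R3 / (15/2).
R1 ← R1 − 5/4·R3.
R2 ← R2 − 7/4·R3.
R5 ← R5 − 3·R3.
Swap R4 and R5.
R4 ← R4 / (-1/5).
R1 ← R1 + 5/9·R4.
R2 ← R2 + 29/45·R4.
R3 ← R3 + 52/45·R4.
R5 reduces to 0 = 0, so the extra equation is consistent.
Reading off the reduced rows gives x = -2, y = -2, z = -1, u = -5/2.

x = -2, y = -2, z = -1, u = -5/2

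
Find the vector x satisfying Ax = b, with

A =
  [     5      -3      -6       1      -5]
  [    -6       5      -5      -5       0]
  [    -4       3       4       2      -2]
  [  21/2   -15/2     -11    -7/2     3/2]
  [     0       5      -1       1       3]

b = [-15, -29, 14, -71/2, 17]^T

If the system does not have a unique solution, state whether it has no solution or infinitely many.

Row-reduce:
R1 ← R1 / (5).
R2 ← R2 + 6·R1.
R3 ← R3 + 4·R1.
R4 ← R4 − 21/2·R1.
R2 ← R2 / (7/5).
R1 ← R1 + 3/5·R2.
R3 ← R3 − 3/5·R2.
R4 ← R4 + 6/5·R2.
R5 ← R5 − 5·R2.
R3 ← R3 / (31/7).
R1 ← R1 + 45/7·R3.
R2 ← R2 + 61/7·R3.
R4 ← R4 + 62/7·R3.
R5 ← R5 − 298/7·R3.
Swap R4 and R5.
R4 ← R4 / (-28).
R1 ← R1 − 5·R4.
R2 ← R2 − 6·R4.
R3 ← R3 − 1·R4.
Rank is 4 with 5 unknowns, leaving x_5 free.

infinitely many solutions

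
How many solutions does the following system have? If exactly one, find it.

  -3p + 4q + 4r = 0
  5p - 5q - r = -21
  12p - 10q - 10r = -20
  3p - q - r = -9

Row-reduce:
R1 ← R1 / (-3).
R2 ← R2 − 5·R1.
R3 ← R3 − 12·R1.
R4 ← R4 − 3·R1.
R2 ← R2 / (5/3).
R1 ← R1 + 4/3·R2.
R3 ← R3 − 6·R2.
R4 ← R4 − 3·R2.
R3 ← R3 / (-72/5).
R1 ← R1 − 16/5·R3.
R2 ← R2 − 17/5·R3.
R4 ← R4 + 36/5·R3.
Row 4 reduces to 0 = 1, a contradiction. The system is inconsistent.

no solution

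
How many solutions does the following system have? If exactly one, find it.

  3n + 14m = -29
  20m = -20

m = -1, n = -5

Row-reduce the augmented matrix:
R1 ← R1 / (14).
R2 ← R2 − 20·R1.
R2 ← R2 / (-30/7).
R1 ← R1 − 3/14·R2.
Reading off the reduced rows gives m = -1, n = -5.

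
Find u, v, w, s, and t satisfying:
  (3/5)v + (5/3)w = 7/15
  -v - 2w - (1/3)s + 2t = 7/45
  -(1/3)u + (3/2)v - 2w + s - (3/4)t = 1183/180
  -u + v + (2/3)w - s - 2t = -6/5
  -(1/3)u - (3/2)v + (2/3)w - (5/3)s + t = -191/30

Row-reduce the augmented matrix:
Swap R1 and R3.
R1 ← R1 / (-1/3).
R4 ← R4 + 1·R1.
R5 ← R5 + 1/3·R1.
R2 ← R2 / (-1).
R1 ← R1 + 9/2·R2.
R3 ← R3 − 3/5·R2.
R4 ← R4 + 7/2·R2.
R5 ← R5 + 3·R2.
R3 ← R3 / (7/15).
R1 ← R1 − 15·R3.
R2 ← R2 − 2·R3.
R4 ← R4 − 41/3·R3.
R5 ← R5 − 26/3·R3.
R4 ← R4 / (127/42).
R1 ← R1 − 69/14·R4.
R2 ← R2 − 25/21·R4.
R3 ← R3 + 3/7·R4.
R5 ← R5 − 43/21·R4.
R5 ← R5 / (931/508).
R1 ← R1 − 2916/127·R5.
R2 ← R2 − 2375/254·R5.
R3 ← R3 + 855/254·R5.
R4 ← R4 + 3519/254·R5.
Reading off the reduced rows gives u = 1/3, v = 3, w = -4/5, s = 4/3, t = 1.

u = 1/3, v = 3, w = -4/5, s = 4/3, t = 1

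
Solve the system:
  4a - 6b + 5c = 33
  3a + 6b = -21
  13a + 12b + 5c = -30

Row-reduce:
R1 ← R1 / (4).
R2 ← R2 − 3·R1.
R3 ← R3 − 13·R1.
R2 ← R2 / (21/2).
R1 ← R1 + 3/2·R2.
R3 ← R3 − 63/2·R2.
Rank is 2 with 3 unknowns, leaving c free.

infinitely many solutions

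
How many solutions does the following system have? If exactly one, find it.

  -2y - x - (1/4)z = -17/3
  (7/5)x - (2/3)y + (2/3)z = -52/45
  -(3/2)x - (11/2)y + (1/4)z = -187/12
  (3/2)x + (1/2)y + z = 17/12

x = 1, y = 5/2, z = -4/3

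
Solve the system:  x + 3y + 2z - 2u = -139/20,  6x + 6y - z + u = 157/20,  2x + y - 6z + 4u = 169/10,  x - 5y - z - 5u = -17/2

x = 5/4, y = -1/2, z = -3/4, u = 13/5

Row-reduce the augmented matrix:
R2 ← R2 − 6·R1.
R3 ← R3 − 2·R1.
R4 ← R4 − 1·R1.
R2 ← R2 / (-12).
R1 ← R1 − 3·R2.
R3 ← R3 + 5·R2.
R4 ← R4 + 8·R2.
R3 ← R3 / (-55/12).
R1 ← R1 + 5/4·R3.
R2 ← R2 − 13/12·R3.
R4 ← R4 − 17/3·R3.
R4 ← R4 / (-466/55).
R1 ← R1 − 6/11·R4.
R2 ← R2 + 26/55·R4.
R3 ← R3 + 31/55·R4.
Reading off the reduced rows gives x = 5/4, y = -1/2, z = -3/4, u = 13/5.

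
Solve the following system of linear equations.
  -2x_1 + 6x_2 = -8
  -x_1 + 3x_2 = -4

Row-reduce:
R1 ← R1 / (-2).
R2 ← R2 + 1·R1.
Rank is 1 with 2 unknowns, leaving x_2 free.

infinitely many solutions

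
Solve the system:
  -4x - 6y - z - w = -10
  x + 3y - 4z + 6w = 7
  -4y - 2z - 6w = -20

Row-reduce:
R1 ← R1 / (-4).
R2 ← R2 − 1·R1.
R2 ← R2 / (3/2).
R1 ← R1 − 3/2·R2.
R3 ← R3 + 4·R2.
R3 ← R3 / (-40/3).
R1 ← R1 − 9/2·R3.
R2 ← R2 + 17/6·R3.
Rank is 3 with 4 unknowns, leaving w free.

infinitely many solutions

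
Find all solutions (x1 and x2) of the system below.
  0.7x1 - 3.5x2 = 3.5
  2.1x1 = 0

x1 = 0, x2 = -1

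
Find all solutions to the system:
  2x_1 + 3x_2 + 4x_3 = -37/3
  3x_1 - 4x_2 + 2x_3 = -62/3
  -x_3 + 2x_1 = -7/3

x_1 = -8/3, x_2 = 5/3, x_3 = -3

Row-reduce the augmented matrix:
R1 ← R1 / (2).
R2 ← R2 − 3·R1.
R3 ← R3 − 2·R1.
R2 ← R2 / (-17/2).
R1 ← R1 − 3/2·R2.
R3 ← R3 + 3·R2.
R3 ← R3 / (-61/17).
R1 ← R1 − 22/17·R3.
R2 ← R2 − 8/17·R3.
Reading off the reduced rows gives x_1 = -8/3, x_2 = 5/3, x_3 = -3.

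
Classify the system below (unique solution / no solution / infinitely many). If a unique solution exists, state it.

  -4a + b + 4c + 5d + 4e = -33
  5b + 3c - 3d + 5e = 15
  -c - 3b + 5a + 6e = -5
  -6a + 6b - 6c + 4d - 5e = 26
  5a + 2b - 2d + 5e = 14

Row-reduce the augmented matrix:
R1 ← R1 / (-4).
R3 ← R3 − 5·R1.
R4 ← R4 + 6·R1.
R5 ← R5 − 5·R1.
R2 ← R2 / (5).
R1 ← R1 + 1/4·R2.
R3 ← R3 + 7/4·R2.
R4 ← R4 − 9/2·R2.
R5 ← R5 − 13/4·R2.
R3 ← R3 / (101/20).
R1 ← R1 + 17/20·R3.
R2 ← R2 − 3/5·R3.
R4 ← R4 + 147/10·R3.
R5 ← R5 − 61/20·R3.
R4 ← R4 / (1448/101).
R1 ← R1 + 53/101·R4.
R2 ← R2 + 123/101·R4.
R3 ← R3 − 104/101·R4.
R5 ← R5 − 309/101·R4.
R5 ← R5 / (-8055/1448).
R1 ← R1 − 3167/1448·R5.
R2 ← R2 − 1913/1448·R5.
R3 ← R3 − 176/181·R5.
R4 ← R4 − 2183/1448·R5.
Reading off the reduced rows gives a = 0, b = 3, c = -4, d = -4, e = 0.

a = 0, b = 3, c = -4, d = -4, e = 0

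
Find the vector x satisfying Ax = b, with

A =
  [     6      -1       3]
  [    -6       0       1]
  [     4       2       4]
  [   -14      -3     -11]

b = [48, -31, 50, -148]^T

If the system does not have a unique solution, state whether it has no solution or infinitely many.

x_1 = 6, x_2 = 3, x_3 = 5

Row-reduce the augmented matrix:
R1 ← R1 / (6).
R2 ← R2 + 6·R1.
R3 ← R3 − 4·R1.
R4 ← R4 + 14·R1.
R2 ← R2 / (-1).
R1 ← R1 + 1/6·R2.
R3 ← R3 − 8/3·R2.
R4 ← R4 + 16/3·R2.
R3 ← R3 / (38/3).
R1 ← R1 + 1/6·R3.
R2 ← R2 + 4·R3.
R4 ← R4 + 76/3·R3.
R4 reduces to 0 = 0, so the extra equation is consistent.
Reading off the reduced rows gives x_1 = 6, x_2 = 3, x_3 = 5.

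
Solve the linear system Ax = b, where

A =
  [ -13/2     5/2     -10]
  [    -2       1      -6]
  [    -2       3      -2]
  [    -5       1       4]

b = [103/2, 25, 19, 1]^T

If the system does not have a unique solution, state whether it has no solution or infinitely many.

no solution

Row-reduce:
R1 ← R1 / (-13/2).
R2 ← R2 + 2·R1.
R3 ← R3 + 2·R1.
R4 ← R4 + 5·R1.
R2 ← R2 / (3/13).
R1 ← R1 + 5/13·R2.
R3 ← R3 − 29/13·R2.
R4 ← R4 + 12/13·R2.
R3 ← R3 / (88/3).
R1 ← R1 + 10/3·R3.
R2 ← R2 + 38/3·R3.
Row 4 reduces to 0 = -2, a contradiction. The system is inconsistent.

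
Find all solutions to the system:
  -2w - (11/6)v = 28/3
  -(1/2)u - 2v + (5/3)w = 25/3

infinitely many solutions

Row-reduce:
Swap R1 and R2.
R1 ← R1 / (-1/2).
R2 ← R2 / (-11/6).
R1 ← R1 − 4·R2.
Rank is 2 with 3 unknowns, leaving w free.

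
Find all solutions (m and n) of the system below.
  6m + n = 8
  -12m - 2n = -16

infinitely many solutions

Row-reduce:
R1 ← R1 / (6).
R2 ← R2 + 12·R1.
Rank is 1 with 2 unknowns, leaving n free.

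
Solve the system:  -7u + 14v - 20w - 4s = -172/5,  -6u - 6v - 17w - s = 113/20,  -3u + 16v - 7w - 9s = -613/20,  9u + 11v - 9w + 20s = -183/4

Row-reduce the augmented matrix:
R1 ← R1 / (-7).
R2 ← R2 + 6·R1.
R3 ← R3 + 3·R1.
R4 ← R4 − 9·R1.
R2 ← R2 / (-18).
R1 ← R1 + 2·R2.
R3 ← R3 − 10·R2.
R4 ← R4 − 29·R2.
R3 ← R3 / (104/63).
R1 ← R1 − 179/63·R3.
R2 ← R2 + 1/126·R3.
R4 ← R4 + 4345/126·R3.
R4 ← R4 / (-10945/104).
R1 ← R1 − 547/52·R4.
R2 ← R2 + 17/104·R4.
R3 ← R3 + 187/52·R4.
Reading off the reduced rows gives u = -1, v = -2, w = 3/4, s = -2/5.

u = -1, v = -2, w = 3/4, s = -2/5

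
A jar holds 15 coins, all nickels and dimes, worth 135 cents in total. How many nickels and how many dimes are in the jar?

Let n = nickels, d = dimes.
  d + n = 15
  5n + 10d = 135
From equation 1: n = 15 − d.
Substitute into equation 2 and solve: d = 12.
Then n = 3.

nickels: 3, dimes: 12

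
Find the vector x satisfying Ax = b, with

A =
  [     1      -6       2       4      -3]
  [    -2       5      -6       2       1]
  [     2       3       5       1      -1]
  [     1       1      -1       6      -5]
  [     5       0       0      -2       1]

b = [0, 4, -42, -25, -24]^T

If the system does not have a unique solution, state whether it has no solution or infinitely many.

x_1 = -6, x_2 = -4, x_3 = -3, x_4 = -3, x_5 = 0

Row-reduce the augmented matrix:
R2 ← R2 + 2·R1.
R3 ← R3 − 2·R1.
R4 ← R4 − 1·R1.
R5 ← R5 − 5·R1.
R2 ← R2 / (-7).
R1 ← R1 + 6·R2.
R3 ← R3 − 15·R2.
R4 ← R4 − 7·R2.
R5 ← R5 − 30·R2.
R3 ← R3 / (-23/7).
R1 ← R1 − 26/7·R3.
R2 ← R2 − 2/7·R3.
R4 ← R4 + 5·R3.
R5 ← R5 + 130/7·R3.
R4 ← R4 / (-229/23).
R1 ← R1 − 270/23·R4.
R2 ← R2 + 4/23·R4.
R3 ← R3 + 101/23·R4.
R5 ← R5 + 1396/23·R4.
R5 ← R5 / (3786/229).
R1 ← R1 + 727/229·R5.
R2 ← R2 − 43/229·R5.
R3 ← R3 − 227/229·R5.
R4 ← R4 + 39/229·R5.
Reading off the reduced rows gives x_1 = -6, x_2 = -4, x_3 = -3, x_4 = -3, x_5 = 0.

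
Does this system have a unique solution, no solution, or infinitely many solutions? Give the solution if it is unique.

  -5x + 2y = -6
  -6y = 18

x = 0, y = -3

Row-reduce the augmented matrix:
R1 ← R1 / (-5).
R2 ← R2 / (-6).
R1 ← R1 + 2/5·R2.
Reading off the reduced rows gives x = 0, y = -3.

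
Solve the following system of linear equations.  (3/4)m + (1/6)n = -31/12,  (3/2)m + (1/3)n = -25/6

Row-reduce:
R1 ← R1 / (3/4).
R2 ← R2 − 3/2·R1.
Row 2 reduces to 0 = 1, a contradiction. The system is inconsistent.

no solution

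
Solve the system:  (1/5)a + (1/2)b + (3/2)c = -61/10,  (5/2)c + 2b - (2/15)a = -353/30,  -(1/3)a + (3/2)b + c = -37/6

Row-reduce:
R1 ← R1 / (1/5).
R2 ← R2 + 2/15·R1.
R3 ← R3 + 1/3·R1.
R2 ← R2 / (7/3).
R1 ← R1 − 5/2·R2.
R3 ← R3 − 7/3·R2.
Row 3 reduces to 0 = -1/2, a contradiction. The system is inconsistent.

no solution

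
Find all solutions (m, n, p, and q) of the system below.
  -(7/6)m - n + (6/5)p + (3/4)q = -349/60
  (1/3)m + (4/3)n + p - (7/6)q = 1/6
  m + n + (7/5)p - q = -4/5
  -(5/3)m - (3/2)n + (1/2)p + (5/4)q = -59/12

no solution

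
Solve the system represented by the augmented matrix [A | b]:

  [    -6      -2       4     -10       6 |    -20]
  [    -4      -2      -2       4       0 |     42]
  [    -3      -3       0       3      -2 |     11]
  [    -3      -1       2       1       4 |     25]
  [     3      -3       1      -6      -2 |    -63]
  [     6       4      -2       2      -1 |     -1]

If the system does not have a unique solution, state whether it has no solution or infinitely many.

x_1 = -4, x_2 = 2, x_3 = -5, x_4 = 5, x_5 = 5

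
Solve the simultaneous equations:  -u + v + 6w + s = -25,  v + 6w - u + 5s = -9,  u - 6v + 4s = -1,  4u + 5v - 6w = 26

Row-reduce the augmented matrix:
R1 ← R1 / (-1).
R2 ← R2 + 1·R1.
R3 ← R3 − 1·R1.
R4 ← R4 − 4·R1.
Swap R2 and R3.
R2 ← R2 / (-5).
R1 ← R1 + 1·R2.
R4 ← R4 − 9·R2.
Swap R3 and R4.
R3 ← R3 / (144/5).
R1 ← R1 + 36/5·R3.
R2 ← R2 + 6/5·R3.
R4 ← R4 / (4).
R1 ← R1 − 5/4·R4.
R2 ← R2 + 11/24·R4.
R3 ← R3 − 65/144·R4.
Reading off the reduced rows gives u = -5, v = 2, w = -6, s = 4.

u = -5, v = 2, w = -6, s = 4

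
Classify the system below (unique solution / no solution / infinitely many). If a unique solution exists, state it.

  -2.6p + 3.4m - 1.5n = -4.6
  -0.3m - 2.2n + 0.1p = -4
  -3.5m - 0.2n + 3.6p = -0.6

Row-reduce the augmented matrix:
R1 ← R1 / (17/5).
R2 ← R2 + 3/10·R1.
R3 ← R3 + 7/2·R1.
R2 ← R2 / (-793/340).
R1 ← R1 + 15/34·R2.
R3 ← R3 + 593/340·R2.
R3 ← R3 / (8091/7930).
R1 ← R1 + 587/793·R3.
R2 ← R2 − 44/793·R3.
Reading off the reduced rows gives m = -2, n = 2, p = -2.

m = -2, n = 2, p = -2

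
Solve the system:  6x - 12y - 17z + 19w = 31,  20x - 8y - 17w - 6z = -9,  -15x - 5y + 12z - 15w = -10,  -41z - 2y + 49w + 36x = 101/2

no solution

Row-reduce:
R1 ← R1 / (6).
R2 ← R2 − 20·R1.
R3 ← R3 + 15·R1.
R4 ← R4 − 36·R1.
R2 ← R2 / (32).
R1 ← R1 + 2·R2.
R3 ← R3 + 35·R2.
R4 ← R4 − 70·R2.
R3 ← R3 / (299/12).
R1 ← R1 − 1/3·R3.
R2 ← R2 − 19/12·R3.
R4 ← R4 + 299/6·R3.
Row 4 reduces to 0 = -1/2, a contradiction. The system is inconsistent.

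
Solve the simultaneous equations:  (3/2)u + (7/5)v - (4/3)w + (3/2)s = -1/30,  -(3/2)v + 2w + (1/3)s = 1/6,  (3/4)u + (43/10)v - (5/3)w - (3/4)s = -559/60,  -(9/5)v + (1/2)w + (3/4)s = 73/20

no solution

Row-reduce:
R1 ← R1 / (3/2).
R3 ← R3 − 3/4·R1.
R2 ← R2 / (-3/2).
R1 ← R1 − 14/15·R2.
R3 ← R3 − 18/5·R2.
R4 ← R4 + 9/5·R2.
R3 ← R3 / (19/5).
R1 ← R1 − 16/45·R3.
R2 ← R2 + 4/3·R3.
R4 ← R4 + 19/10·R3.
Row 4 reduces to 0 = -1, a contradiction. The system is inconsistent.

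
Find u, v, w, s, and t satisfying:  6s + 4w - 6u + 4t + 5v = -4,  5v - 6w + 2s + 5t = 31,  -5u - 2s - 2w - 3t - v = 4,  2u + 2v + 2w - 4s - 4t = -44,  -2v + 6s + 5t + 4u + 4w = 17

Row-reduce the augmented matrix:
R1 ← R1 / (-6).
R3 ← R3 + 5·R1.
R4 ← R4 − 2·R1.
R5 ← R5 − 4·R1.
R2 ← R2 / (5).
R1 ← R1 + 5/6·R2.
R3 ← R3 + 31/6·R2.
R4 ← R4 − 11/3·R2.
R5 ← R5 − 4/3·R2.
R3 ← R3 / (-173/15).
R1 ← R1 + 5/3·R3.
R2 ← R2 + 6/5·R3.
R4 ← R4 − 116/15·R3.
R5 ← R5 − 124/15·R3.
R4 ← R4 / (-1172/173).
R1 ← R1 − 8/173·R4.
R2 ← R2 − 158/173·R4.
R3 ← R3 − 74/173·R4.
R5 ← R5 − 1026/173·R4.
R5 ← R5 / (-429/586).
R1 ← R1 − 84/293·R5.
R2 ← R2 − 95/586·R5.
R3 ← R3 + 102/293·R5.
R4 ← R4 − 1231/1172·R5.
Reading off the reduced rows gives u = -1, v = -4, w = -5, s = 3, t = 3.

u = -1, v = -4, w = -5, s = 3, t = 3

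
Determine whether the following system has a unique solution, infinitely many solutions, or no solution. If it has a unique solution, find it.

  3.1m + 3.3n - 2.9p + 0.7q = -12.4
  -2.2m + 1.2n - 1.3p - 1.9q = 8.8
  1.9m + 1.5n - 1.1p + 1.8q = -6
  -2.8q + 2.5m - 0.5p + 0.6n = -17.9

Row-reduce the augmented matrix:
R1 ← R1 / (31/10).
R2 ← R2 + 11/5·R1.
R3 ← R3 − 19/10·R1.
R4 ← R4 − 5/2·R1.
R2 ← R2 / (549/155).
R1 ← R1 − 33/31·R2.
R3 ← R3 + 81/155·R2.
R4 ← R4 + 639/310·R2.
R3 ← R3 / (111/610).
R1 ← R1 − 9/122·R3.
R2 ← R2 + 347/366·R3.
R4 ← R4 + 141/1220·R3.
R4 ← R4 / (-2547/740).
R1 ← R1 − 13/74·R4.
R2 ← R2 − 3775/666·R4.
R3 ← R3 − 710/111·R4.
Reading off the reduced rows gives m = -5, n = -3, p = -4, q = 2.

m = -5, n = -3, p = -4, q = 2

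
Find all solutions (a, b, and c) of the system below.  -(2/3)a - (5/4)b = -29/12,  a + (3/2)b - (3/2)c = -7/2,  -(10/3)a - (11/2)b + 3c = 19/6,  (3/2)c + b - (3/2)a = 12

no solution

Row-reduce:
R1 ← R1 / (-2/3).
R2 ← R2 − 1·R1.
R3 ← R3 + 10/3·R1.
R4 ← R4 + 3/2·R1.
R2 ← R2 / (-3/8).
R1 ← R1 − 15/8·R2.
R3 ← R3 − 3/4·R2.
R4 ← R4 − 61/16·R2.
Swap R3 and R4.
R3 ← R3 / (-55/4).
R1 ← R1 + 15/2·R3.
R2 ← R2 − 4·R3.
Row 4 reduces to 0 = 1, a contradiction. The system is inconsistent.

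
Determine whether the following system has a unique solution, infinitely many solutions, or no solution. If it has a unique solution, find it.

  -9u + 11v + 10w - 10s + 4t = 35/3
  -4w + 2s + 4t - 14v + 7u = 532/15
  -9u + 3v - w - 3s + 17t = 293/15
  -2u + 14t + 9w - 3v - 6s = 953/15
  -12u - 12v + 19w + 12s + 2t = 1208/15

Row-reduce the augmented matrix:
R1 ← R1 / (-9).
R2 ← R2 − 7·R1.
R3 ← R3 + 9·R1.
R4 ← R4 + 2·R1.
R5 ← R5 + 12·R1.
R2 ← R2 / (-49/9).
R1 ← R1 + 11/9·R2.
R3 ← R3 + 8·R2.
R4 ← R4 + 49/9·R2.
R5 ← R5 + 80/3·R2.
R3 ← R3 / (-811/49).
R1 ← R1 + 96/49·R3.
R2 ← R2 + 34/49·R3.
R4 ← R4 − 3·R3.
R5 ← R5 + 629/49·R3.
R4 ← R4 / (3899/811).
R1 ← R1 − 466/811·R4.
R2 ← R2 − 334/811·R4.
R3 ← R3 + 759/811·R4.
R5 ← R5 − 33753/811·R4.
R5 ← R5 / (-374638/3899).
R1 ← R1 + 12146/3899·R5.
R2 ← R2 + 7668/3899·R5.
R3 ← R3 − 4304/3899·R5.
R4 ← R4 − 5241/3899·R5.
Reading off the reduced rows gives u = 0, v = -3, w = 14/5, s = -1, t = 5/3.

u = 0, v = -3, w = 14/5, s = -1, t = 5/3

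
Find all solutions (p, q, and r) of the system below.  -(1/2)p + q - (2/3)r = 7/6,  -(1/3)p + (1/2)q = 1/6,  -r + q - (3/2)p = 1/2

Row-reduce the augmented matrix:
R1 ← R1 / (-1/2).
R2 ← R2 + 1/3·R1.
R3 ← R3 + 3/2·R1.
R2 ← R2 / (-1/6).
R1 ← R1 + 2·R2.
R3 ← R3 + 2·R2.
R3 ← R3 / (-13/3).
R1 ← R1 + 4·R3.
R2 ← R2 + 8/3·R3.
Reading off the reduced rows gives p = 1, q = 1, r = -1.

p = 1, q = 1, r = -1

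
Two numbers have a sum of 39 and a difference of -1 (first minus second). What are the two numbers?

first number: 19, second number: 20

Let x = first number, y = second number.
  x + y = 39
  -y + x = -1
Row-reduce the augmented matrix:
R2 ← R2 − 1·R1.
R2 ← R2 / (-2).
R1 ← R1 − 1·R2.
Reading off the reduced rows gives x = 19, y = 20.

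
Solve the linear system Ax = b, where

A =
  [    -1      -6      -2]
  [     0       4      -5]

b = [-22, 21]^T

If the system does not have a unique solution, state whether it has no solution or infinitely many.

infinitely many solutions

Row-reduce:
R1 ← R1 / (-1).
R2 ← R2 / (4).
R1 ← R1 − 6·R2.
Rank is 2 with 3 unknowns, leaving x_3 free.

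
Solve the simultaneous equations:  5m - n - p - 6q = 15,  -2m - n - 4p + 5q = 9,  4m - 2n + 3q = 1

Row-reduce:
R1 ← R1 / (5).
R2 ← R2 + 2·R1.
R3 ← R3 − 4·R1.
R2 ← R2 / (-7/5).
R1 ← R1 + 1/5·R2.
R3 ← R3 + 6/5·R2.
R3 ← R3 / (32/7).
R1 ← R1 − 3/7·R3.
R2 ← R2 − 22/7·R3.
Rank is 3 with 4 unknowns, leaving q free.

infinitely many solutions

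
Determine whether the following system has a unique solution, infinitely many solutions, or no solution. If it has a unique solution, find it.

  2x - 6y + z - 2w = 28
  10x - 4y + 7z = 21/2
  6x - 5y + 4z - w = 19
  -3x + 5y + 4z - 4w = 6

Row-reduce:
R1 ← R1 / (2).
R2 ← R2 − 10·R1.
R3 ← R3 − 6·R1.
R4 ← R4 + 3·R1.
R2 ← R2 / (26).
R1 ← R1 + 3·R2.
R3 ← R3 − 13·R2.
R4 ← R4 + 4·R2.
Swap R3 and R4.
R3 ← R3 / (151/26).
R1 ← R1 − 19/26·R3.
R2 ← R2 − 1/13·R3.
Row 4 reduces to 0 = -1/4, a contradiction. The system is inconsistent.

no solution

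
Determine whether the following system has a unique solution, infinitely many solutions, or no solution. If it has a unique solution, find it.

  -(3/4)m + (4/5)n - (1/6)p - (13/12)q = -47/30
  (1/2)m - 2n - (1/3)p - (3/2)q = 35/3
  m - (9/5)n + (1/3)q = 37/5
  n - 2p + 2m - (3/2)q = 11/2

infinitely many solutions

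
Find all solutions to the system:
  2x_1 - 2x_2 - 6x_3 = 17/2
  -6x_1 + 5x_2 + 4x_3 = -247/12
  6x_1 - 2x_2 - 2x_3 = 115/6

x_1 = 3, x_2 = -1/4, x_3 = -1/3

Row-reduce the augmented matrix:
R1 ← R1 / (2).
R2 ← R2 + 6·R1.
R3 ← R3 − 6·R1.
R2 ← R2 / (-1).
R1 ← R1 + 1·R2.
R3 ← R3 − 4·R2.
R3 ← R3 / (-40).
R1 ← R1 − 11·R3.
R2 ← R2 − 14·R3.
Reading off the reduced rows gives x_1 = 3, x_2 = -1/4, x_3 = -1/3.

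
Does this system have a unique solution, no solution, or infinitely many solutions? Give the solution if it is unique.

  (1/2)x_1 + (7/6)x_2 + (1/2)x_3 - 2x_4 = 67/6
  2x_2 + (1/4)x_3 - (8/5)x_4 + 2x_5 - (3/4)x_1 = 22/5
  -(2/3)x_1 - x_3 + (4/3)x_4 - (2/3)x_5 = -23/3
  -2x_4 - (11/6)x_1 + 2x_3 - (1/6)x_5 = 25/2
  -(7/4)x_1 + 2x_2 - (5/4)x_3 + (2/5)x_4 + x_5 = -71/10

infinitely many solutions

Row-reduce:
R1 ← R1 / (1/2).
R2 ← R2 + 3/4·R1.
R3 ← R3 + 2/3·R1.
R4 ← R4 + 11/6·R1.
R5 ← R5 + 7/4·R1.
R2 ← R2 / (15/4).
R1 ← R1 − 7/3·R2.
R3 ← R3 − 14/9·R2.
R4 ← R4 − 77/18·R2.
R5 ← R5 − 73/12·R2.
R3 ← R3 / (-101/135).
R1 ← R1 − 17/45·R3.
R2 ← R2 − 4/15·R3.
R4 ← R4 − 727/270·R3.
R5 ← R5 + 101/90·R3.
R4 ← R4 / (-3056/1515).
R1 ← R1 + 428/505·R4.
R2 ← R2 + 516/505·R4.
R3 ← R3 + 388/505·R4.
Rank is 4 with 5 unknowns, leaving x_5 free.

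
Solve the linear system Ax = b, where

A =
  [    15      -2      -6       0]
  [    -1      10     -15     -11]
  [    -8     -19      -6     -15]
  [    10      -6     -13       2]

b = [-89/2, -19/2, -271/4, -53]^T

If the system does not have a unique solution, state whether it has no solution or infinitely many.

Row-reduce the augmented matrix:
R1 ← R1 / (15).
R2 ← R2 + 1·R1.
R3 ← R3 + 8·R1.
R4 ← R4 − 10·R1.
R2 ← R2 / (148/15).
R1 ← R1 + 2/15·R2.
R3 ← R3 + 301/15·R2.
R4 ← R4 + 14/3·R2.
R3 ← R3 / (-5997/148).
R1 ← R1 + 45/74·R3.
R2 ← R2 + 231/148·R3.
R4 ← R4 + 1205/74·R3.
R4 ← R4 / (70859/5997).
R1 ← R1 − 824/1999·R4.
R2 ← R2 − 649/1999·R4.
R3 ← R3 − 5531/5997·R4.
Reading off the reduced rows gives x_1 = -2, x_2 = 11/4, x_3 = 3/2, x_4 = 3/2.

x_1 = -2, x_2 = 11/4, x_3 = 3/2, x_4 = 3/2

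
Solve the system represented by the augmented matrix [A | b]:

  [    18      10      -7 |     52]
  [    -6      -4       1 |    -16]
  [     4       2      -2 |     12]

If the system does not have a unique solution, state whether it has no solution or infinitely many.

Row-reduce:
R1 ← R1 / (18).
R2 ← R2 + 6·R1.
R3 ← R3 − 4·R1.
R2 ← R2 / (-2/3).
R1 ← R1 − 5/9·R2.
R3 ← R3 + 2/9·R2.
Rank is 2 with 3 unknowns, leaving x_3 free.

infinitely many solutions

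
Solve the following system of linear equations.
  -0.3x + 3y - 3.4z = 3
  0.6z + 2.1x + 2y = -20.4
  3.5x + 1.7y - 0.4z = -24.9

x = -6, y = -3, z = -3

Row-reduce the augmented matrix:
R1 ← R1 / (-3/10).
R2 ← R2 − 21/10·R1.
R3 ← R3 − 7/2·R1.
R2 ← R2 / (23).
R1 ← R1 + 10·R2.
R3 ← R3 − 367/10·R2.
R3 ← R3 / (-5257/1725).
R1 ← R1 − 86/69·R3.
R2 ← R2 + 116/115·R3.
Reading off the reduced rows gives x = -6, y = -3, z = -3.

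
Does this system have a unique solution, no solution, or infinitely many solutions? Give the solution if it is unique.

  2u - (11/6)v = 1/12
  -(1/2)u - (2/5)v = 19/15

u = -4/3, v = -3/2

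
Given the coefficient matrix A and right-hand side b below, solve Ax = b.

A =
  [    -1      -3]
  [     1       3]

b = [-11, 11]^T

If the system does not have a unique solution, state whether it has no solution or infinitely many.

Row-reduce:
R1 ← R1 / (-1).
R2 ← R2 − 1·R1.
Rank is 1 with 2 unknowns, leaving x_2 free.

infinitely many solutions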